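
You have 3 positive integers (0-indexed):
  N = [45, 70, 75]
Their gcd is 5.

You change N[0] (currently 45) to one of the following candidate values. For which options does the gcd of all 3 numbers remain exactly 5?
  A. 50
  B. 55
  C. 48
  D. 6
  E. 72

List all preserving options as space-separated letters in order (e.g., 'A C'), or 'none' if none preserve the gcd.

Old gcd = 5; gcd of others (without N[0]) = 5
New gcd for candidate v: gcd(5, v). Preserves old gcd iff gcd(5, v) = 5.
  Option A: v=50, gcd(5,50)=5 -> preserves
  Option B: v=55, gcd(5,55)=5 -> preserves
  Option C: v=48, gcd(5,48)=1 -> changes
  Option D: v=6, gcd(5,6)=1 -> changes
  Option E: v=72, gcd(5,72)=1 -> changes

Answer: A B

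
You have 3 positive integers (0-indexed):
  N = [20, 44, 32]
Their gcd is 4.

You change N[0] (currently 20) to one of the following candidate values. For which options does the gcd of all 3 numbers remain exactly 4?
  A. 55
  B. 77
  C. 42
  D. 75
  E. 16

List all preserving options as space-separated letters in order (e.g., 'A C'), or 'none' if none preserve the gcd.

Old gcd = 4; gcd of others (without N[0]) = 4
New gcd for candidate v: gcd(4, v). Preserves old gcd iff gcd(4, v) = 4.
  Option A: v=55, gcd(4,55)=1 -> changes
  Option B: v=77, gcd(4,77)=1 -> changes
  Option C: v=42, gcd(4,42)=2 -> changes
  Option D: v=75, gcd(4,75)=1 -> changes
  Option E: v=16, gcd(4,16)=4 -> preserves

Answer: E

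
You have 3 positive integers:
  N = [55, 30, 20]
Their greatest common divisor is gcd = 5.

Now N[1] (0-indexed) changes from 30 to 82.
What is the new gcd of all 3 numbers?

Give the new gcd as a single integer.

Answer: 1

Derivation:
Numbers: [55, 30, 20], gcd = 5
Change: index 1, 30 -> 82
gcd of the OTHER numbers (without index 1): gcd([55, 20]) = 5
New gcd = gcd(g_others, new_val) = gcd(5, 82) = 1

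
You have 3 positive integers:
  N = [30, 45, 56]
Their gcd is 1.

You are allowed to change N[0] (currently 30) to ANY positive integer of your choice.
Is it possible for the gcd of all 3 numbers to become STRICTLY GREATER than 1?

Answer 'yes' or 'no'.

Current gcd = 1
gcd of all OTHER numbers (without N[0]=30): gcd([45, 56]) = 1
The new gcd after any change is gcd(1, new_value).
This can be at most 1.
Since 1 = old gcd 1, the gcd can only stay the same or decrease.

Answer: no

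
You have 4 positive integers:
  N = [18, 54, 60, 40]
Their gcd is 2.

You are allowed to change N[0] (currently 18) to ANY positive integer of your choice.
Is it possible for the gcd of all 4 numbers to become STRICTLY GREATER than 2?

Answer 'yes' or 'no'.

Current gcd = 2
gcd of all OTHER numbers (without N[0]=18): gcd([54, 60, 40]) = 2
The new gcd after any change is gcd(2, new_value).
This can be at most 2.
Since 2 = old gcd 2, the gcd can only stay the same or decrease.

Answer: no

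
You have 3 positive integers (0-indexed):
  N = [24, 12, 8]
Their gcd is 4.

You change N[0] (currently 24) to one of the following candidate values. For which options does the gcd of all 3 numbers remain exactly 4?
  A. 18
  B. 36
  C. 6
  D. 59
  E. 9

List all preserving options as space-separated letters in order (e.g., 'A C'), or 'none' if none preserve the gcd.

Old gcd = 4; gcd of others (without N[0]) = 4
New gcd for candidate v: gcd(4, v). Preserves old gcd iff gcd(4, v) = 4.
  Option A: v=18, gcd(4,18)=2 -> changes
  Option B: v=36, gcd(4,36)=4 -> preserves
  Option C: v=6, gcd(4,6)=2 -> changes
  Option D: v=59, gcd(4,59)=1 -> changes
  Option E: v=9, gcd(4,9)=1 -> changes

Answer: B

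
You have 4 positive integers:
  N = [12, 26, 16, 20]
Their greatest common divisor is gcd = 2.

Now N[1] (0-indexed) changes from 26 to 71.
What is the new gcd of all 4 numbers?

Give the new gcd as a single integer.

Answer: 1

Derivation:
Numbers: [12, 26, 16, 20], gcd = 2
Change: index 1, 26 -> 71
gcd of the OTHER numbers (without index 1): gcd([12, 16, 20]) = 4
New gcd = gcd(g_others, new_val) = gcd(4, 71) = 1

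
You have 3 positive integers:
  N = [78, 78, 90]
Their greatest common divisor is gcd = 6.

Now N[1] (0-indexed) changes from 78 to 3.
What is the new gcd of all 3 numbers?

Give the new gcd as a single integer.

Numbers: [78, 78, 90], gcd = 6
Change: index 1, 78 -> 3
gcd of the OTHER numbers (without index 1): gcd([78, 90]) = 6
New gcd = gcd(g_others, new_val) = gcd(6, 3) = 3

Answer: 3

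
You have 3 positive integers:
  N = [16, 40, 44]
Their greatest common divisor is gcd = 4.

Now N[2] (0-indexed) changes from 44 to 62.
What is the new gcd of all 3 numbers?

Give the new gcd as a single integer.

Answer: 2

Derivation:
Numbers: [16, 40, 44], gcd = 4
Change: index 2, 44 -> 62
gcd of the OTHER numbers (without index 2): gcd([16, 40]) = 8
New gcd = gcd(g_others, new_val) = gcd(8, 62) = 2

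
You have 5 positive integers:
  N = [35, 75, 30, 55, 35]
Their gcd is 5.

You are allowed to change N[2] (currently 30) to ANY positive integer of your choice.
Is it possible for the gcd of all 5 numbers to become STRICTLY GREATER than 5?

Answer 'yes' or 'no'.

Answer: no

Derivation:
Current gcd = 5
gcd of all OTHER numbers (without N[2]=30): gcd([35, 75, 55, 35]) = 5
The new gcd after any change is gcd(5, new_value).
This can be at most 5.
Since 5 = old gcd 5, the gcd can only stay the same or decrease.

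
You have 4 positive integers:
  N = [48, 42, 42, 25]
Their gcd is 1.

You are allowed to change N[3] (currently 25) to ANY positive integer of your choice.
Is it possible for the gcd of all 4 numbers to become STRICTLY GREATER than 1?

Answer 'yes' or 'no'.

Current gcd = 1
gcd of all OTHER numbers (without N[3]=25): gcd([48, 42, 42]) = 6
The new gcd after any change is gcd(6, new_value).
This can be at most 6.
Since 6 > old gcd 1, the gcd CAN increase (e.g., set N[3] = 6).

Answer: yes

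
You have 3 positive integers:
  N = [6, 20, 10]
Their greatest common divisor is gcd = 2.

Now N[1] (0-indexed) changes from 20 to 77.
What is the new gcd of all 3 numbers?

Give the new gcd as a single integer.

Numbers: [6, 20, 10], gcd = 2
Change: index 1, 20 -> 77
gcd of the OTHER numbers (without index 1): gcd([6, 10]) = 2
New gcd = gcd(g_others, new_val) = gcd(2, 77) = 1

Answer: 1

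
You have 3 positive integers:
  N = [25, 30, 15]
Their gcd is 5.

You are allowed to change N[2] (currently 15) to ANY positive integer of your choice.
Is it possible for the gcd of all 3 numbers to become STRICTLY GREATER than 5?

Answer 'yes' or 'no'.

Current gcd = 5
gcd of all OTHER numbers (without N[2]=15): gcd([25, 30]) = 5
The new gcd after any change is gcd(5, new_value).
This can be at most 5.
Since 5 = old gcd 5, the gcd can only stay the same or decrease.

Answer: no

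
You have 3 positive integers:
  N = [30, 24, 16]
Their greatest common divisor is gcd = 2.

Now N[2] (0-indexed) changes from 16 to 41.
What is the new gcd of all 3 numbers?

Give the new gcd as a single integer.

Answer: 1

Derivation:
Numbers: [30, 24, 16], gcd = 2
Change: index 2, 16 -> 41
gcd of the OTHER numbers (without index 2): gcd([30, 24]) = 6
New gcd = gcd(g_others, new_val) = gcd(6, 41) = 1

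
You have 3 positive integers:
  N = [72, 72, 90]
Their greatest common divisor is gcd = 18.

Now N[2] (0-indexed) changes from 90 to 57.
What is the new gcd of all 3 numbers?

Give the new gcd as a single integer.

Answer: 3

Derivation:
Numbers: [72, 72, 90], gcd = 18
Change: index 2, 90 -> 57
gcd of the OTHER numbers (without index 2): gcd([72, 72]) = 72
New gcd = gcd(g_others, new_val) = gcd(72, 57) = 3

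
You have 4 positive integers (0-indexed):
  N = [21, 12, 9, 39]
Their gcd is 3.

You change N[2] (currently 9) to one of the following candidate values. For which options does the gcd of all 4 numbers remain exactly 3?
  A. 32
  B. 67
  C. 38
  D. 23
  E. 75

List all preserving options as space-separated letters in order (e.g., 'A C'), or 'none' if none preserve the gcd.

Old gcd = 3; gcd of others (without N[2]) = 3
New gcd for candidate v: gcd(3, v). Preserves old gcd iff gcd(3, v) = 3.
  Option A: v=32, gcd(3,32)=1 -> changes
  Option B: v=67, gcd(3,67)=1 -> changes
  Option C: v=38, gcd(3,38)=1 -> changes
  Option D: v=23, gcd(3,23)=1 -> changes
  Option E: v=75, gcd(3,75)=3 -> preserves

Answer: E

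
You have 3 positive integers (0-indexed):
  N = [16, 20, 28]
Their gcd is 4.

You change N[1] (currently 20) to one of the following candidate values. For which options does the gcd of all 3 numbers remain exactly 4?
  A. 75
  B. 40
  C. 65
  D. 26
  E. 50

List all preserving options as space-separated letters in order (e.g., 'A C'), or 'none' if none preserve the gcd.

Answer: B

Derivation:
Old gcd = 4; gcd of others (without N[1]) = 4
New gcd for candidate v: gcd(4, v). Preserves old gcd iff gcd(4, v) = 4.
  Option A: v=75, gcd(4,75)=1 -> changes
  Option B: v=40, gcd(4,40)=4 -> preserves
  Option C: v=65, gcd(4,65)=1 -> changes
  Option D: v=26, gcd(4,26)=2 -> changes
  Option E: v=50, gcd(4,50)=2 -> changes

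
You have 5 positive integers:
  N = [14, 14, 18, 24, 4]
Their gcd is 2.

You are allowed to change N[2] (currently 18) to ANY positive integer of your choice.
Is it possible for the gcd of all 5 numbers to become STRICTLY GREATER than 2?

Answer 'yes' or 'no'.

Current gcd = 2
gcd of all OTHER numbers (without N[2]=18): gcd([14, 14, 24, 4]) = 2
The new gcd after any change is gcd(2, new_value).
This can be at most 2.
Since 2 = old gcd 2, the gcd can only stay the same or decrease.

Answer: no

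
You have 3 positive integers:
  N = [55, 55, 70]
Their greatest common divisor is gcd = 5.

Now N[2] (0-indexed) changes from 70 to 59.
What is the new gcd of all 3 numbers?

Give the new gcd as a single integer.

Numbers: [55, 55, 70], gcd = 5
Change: index 2, 70 -> 59
gcd of the OTHER numbers (without index 2): gcd([55, 55]) = 55
New gcd = gcd(g_others, new_val) = gcd(55, 59) = 1

Answer: 1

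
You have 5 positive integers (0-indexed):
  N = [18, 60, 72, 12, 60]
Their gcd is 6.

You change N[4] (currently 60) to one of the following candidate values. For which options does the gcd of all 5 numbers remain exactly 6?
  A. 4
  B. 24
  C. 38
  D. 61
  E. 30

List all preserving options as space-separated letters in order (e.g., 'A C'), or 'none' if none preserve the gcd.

Answer: B E

Derivation:
Old gcd = 6; gcd of others (without N[4]) = 6
New gcd for candidate v: gcd(6, v). Preserves old gcd iff gcd(6, v) = 6.
  Option A: v=4, gcd(6,4)=2 -> changes
  Option B: v=24, gcd(6,24)=6 -> preserves
  Option C: v=38, gcd(6,38)=2 -> changes
  Option D: v=61, gcd(6,61)=1 -> changes
  Option E: v=30, gcd(6,30)=6 -> preserves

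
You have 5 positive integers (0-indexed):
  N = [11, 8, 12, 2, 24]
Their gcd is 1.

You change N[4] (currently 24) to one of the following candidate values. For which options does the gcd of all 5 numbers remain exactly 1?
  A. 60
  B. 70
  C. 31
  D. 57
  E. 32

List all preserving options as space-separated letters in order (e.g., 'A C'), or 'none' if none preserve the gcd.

Answer: A B C D E

Derivation:
Old gcd = 1; gcd of others (without N[4]) = 1
New gcd for candidate v: gcd(1, v). Preserves old gcd iff gcd(1, v) = 1.
  Option A: v=60, gcd(1,60)=1 -> preserves
  Option B: v=70, gcd(1,70)=1 -> preserves
  Option C: v=31, gcd(1,31)=1 -> preserves
  Option D: v=57, gcd(1,57)=1 -> preserves
  Option E: v=32, gcd(1,32)=1 -> preserves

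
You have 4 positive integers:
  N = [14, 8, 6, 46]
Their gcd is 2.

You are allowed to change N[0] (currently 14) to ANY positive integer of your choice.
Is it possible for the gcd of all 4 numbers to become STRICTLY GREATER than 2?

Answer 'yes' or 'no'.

Answer: no

Derivation:
Current gcd = 2
gcd of all OTHER numbers (without N[0]=14): gcd([8, 6, 46]) = 2
The new gcd after any change is gcd(2, new_value).
This can be at most 2.
Since 2 = old gcd 2, the gcd can only stay the same or decrease.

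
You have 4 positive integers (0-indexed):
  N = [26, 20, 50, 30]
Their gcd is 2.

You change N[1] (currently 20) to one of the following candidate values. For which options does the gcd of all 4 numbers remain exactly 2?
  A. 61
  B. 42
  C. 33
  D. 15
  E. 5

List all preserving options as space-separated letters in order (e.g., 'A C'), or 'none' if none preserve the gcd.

Answer: B

Derivation:
Old gcd = 2; gcd of others (without N[1]) = 2
New gcd for candidate v: gcd(2, v). Preserves old gcd iff gcd(2, v) = 2.
  Option A: v=61, gcd(2,61)=1 -> changes
  Option B: v=42, gcd(2,42)=2 -> preserves
  Option C: v=33, gcd(2,33)=1 -> changes
  Option D: v=15, gcd(2,15)=1 -> changes
  Option E: v=5, gcd(2,5)=1 -> changes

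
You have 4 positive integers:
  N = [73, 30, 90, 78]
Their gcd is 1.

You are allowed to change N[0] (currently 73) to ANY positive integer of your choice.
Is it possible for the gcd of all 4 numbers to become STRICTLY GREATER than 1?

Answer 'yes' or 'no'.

Answer: yes

Derivation:
Current gcd = 1
gcd of all OTHER numbers (without N[0]=73): gcd([30, 90, 78]) = 6
The new gcd after any change is gcd(6, new_value).
This can be at most 6.
Since 6 > old gcd 1, the gcd CAN increase (e.g., set N[0] = 6).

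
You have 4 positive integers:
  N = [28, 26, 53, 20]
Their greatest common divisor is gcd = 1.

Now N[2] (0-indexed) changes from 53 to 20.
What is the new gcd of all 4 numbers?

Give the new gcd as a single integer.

Numbers: [28, 26, 53, 20], gcd = 1
Change: index 2, 53 -> 20
gcd of the OTHER numbers (without index 2): gcd([28, 26, 20]) = 2
New gcd = gcd(g_others, new_val) = gcd(2, 20) = 2

Answer: 2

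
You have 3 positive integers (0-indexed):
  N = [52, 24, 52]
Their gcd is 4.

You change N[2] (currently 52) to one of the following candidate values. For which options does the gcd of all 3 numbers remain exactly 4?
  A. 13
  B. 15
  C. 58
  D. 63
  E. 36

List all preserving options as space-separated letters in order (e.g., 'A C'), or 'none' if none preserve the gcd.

Old gcd = 4; gcd of others (without N[2]) = 4
New gcd for candidate v: gcd(4, v). Preserves old gcd iff gcd(4, v) = 4.
  Option A: v=13, gcd(4,13)=1 -> changes
  Option B: v=15, gcd(4,15)=1 -> changes
  Option C: v=58, gcd(4,58)=2 -> changes
  Option D: v=63, gcd(4,63)=1 -> changes
  Option E: v=36, gcd(4,36)=4 -> preserves

Answer: E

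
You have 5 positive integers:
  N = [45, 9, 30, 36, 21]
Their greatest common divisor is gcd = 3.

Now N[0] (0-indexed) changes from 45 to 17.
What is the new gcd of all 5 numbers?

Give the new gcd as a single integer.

Answer: 1

Derivation:
Numbers: [45, 9, 30, 36, 21], gcd = 3
Change: index 0, 45 -> 17
gcd of the OTHER numbers (without index 0): gcd([9, 30, 36, 21]) = 3
New gcd = gcd(g_others, new_val) = gcd(3, 17) = 1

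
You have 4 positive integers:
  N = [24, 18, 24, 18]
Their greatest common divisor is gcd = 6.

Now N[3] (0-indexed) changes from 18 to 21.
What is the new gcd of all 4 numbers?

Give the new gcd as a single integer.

Answer: 3

Derivation:
Numbers: [24, 18, 24, 18], gcd = 6
Change: index 3, 18 -> 21
gcd of the OTHER numbers (without index 3): gcd([24, 18, 24]) = 6
New gcd = gcd(g_others, new_val) = gcd(6, 21) = 3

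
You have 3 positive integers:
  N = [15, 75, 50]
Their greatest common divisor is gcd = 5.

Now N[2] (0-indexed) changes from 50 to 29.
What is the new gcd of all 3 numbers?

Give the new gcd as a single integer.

Numbers: [15, 75, 50], gcd = 5
Change: index 2, 50 -> 29
gcd of the OTHER numbers (without index 2): gcd([15, 75]) = 15
New gcd = gcd(g_others, new_val) = gcd(15, 29) = 1

Answer: 1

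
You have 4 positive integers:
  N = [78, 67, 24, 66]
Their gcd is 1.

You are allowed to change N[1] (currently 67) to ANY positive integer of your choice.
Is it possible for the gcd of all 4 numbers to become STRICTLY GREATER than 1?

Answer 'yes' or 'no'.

Answer: yes

Derivation:
Current gcd = 1
gcd of all OTHER numbers (without N[1]=67): gcd([78, 24, 66]) = 6
The new gcd after any change is gcd(6, new_value).
This can be at most 6.
Since 6 > old gcd 1, the gcd CAN increase (e.g., set N[1] = 6).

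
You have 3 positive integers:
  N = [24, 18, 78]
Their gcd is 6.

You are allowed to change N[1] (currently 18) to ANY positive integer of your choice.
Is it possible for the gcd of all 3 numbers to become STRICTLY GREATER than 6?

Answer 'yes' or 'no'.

Current gcd = 6
gcd of all OTHER numbers (without N[1]=18): gcd([24, 78]) = 6
The new gcd after any change is gcd(6, new_value).
This can be at most 6.
Since 6 = old gcd 6, the gcd can only stay the same or decrease.

Answer: no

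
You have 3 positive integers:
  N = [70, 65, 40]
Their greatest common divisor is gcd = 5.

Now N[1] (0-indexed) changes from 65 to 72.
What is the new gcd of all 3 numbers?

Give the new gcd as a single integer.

Numbers: [70, 65, 40], gcd = 5
Change: index 1, 65 -> 72
gcd of the OTHER numbers (without index 1): gcd([70, 40]) = 10
New gcd = gcd(g_others, new_val) = gcd(10, 72) = 2

Answer: 2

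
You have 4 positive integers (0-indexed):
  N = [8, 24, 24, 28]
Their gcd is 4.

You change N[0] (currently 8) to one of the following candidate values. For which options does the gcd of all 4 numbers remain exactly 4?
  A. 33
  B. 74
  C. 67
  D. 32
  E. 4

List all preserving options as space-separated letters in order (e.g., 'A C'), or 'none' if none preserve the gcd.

Old gcd = 4; gcd of others (without N[0]) = 4
New gcd for candidate v: gcd(4, v). Preserves old gcd iff gcd(4, v) = 4.
  Option A: v=33, gcd(4,33)=1 -> changes
  Option B: v=74, gcd(4,74)=2 -> changes
  Option C: v=67, gcd(4,67)=1 -> changes
  Option D: v=32, gcd(4,32)=4 -> preserves
  Option E: v=4, gcd(4,4)=4 -> preserves

Answer: D E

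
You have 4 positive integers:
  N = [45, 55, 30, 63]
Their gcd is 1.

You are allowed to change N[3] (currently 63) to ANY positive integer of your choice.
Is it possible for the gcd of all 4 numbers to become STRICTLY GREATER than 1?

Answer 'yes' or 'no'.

Answer: yes

Derivation:
Current gcd = 1
gcd of all OTHER numbers (without N[3]=63): gcd([45, 55, 30]) = 5
The new gcd after any change is gcd(5, new_value).
This can be at most 5.
Since 5 > old gcd 1, the gcd CAN increase (e.g., set N[3] = 5).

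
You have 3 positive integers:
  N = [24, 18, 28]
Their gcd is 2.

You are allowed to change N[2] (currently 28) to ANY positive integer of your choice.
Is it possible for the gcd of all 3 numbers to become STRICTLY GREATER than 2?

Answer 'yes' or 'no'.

Current gcd = 2
gcd of all OTHER numbers (without N[2]=28): gcd([24, 18]) = 6
The new gcd after any change is gcd(6, new_value).
This can be at most 6.
Since 6 > old gcd 2, the gcd CAN increase (e.g., set N[2] = 6).

Answer: yes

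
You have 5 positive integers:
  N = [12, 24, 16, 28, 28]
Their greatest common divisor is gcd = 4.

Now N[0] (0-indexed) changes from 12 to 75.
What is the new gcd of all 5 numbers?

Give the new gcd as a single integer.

Answer: 1

Derivation:
Numbers: [12, 24, 16, 28, 28], gcd = 4
Change: index 0, 12 -> 75
gcd of the OTHER numbers (without index 0): gcd([24, 16, 28, 28]) = 4
New gcd = gcd(g_others, new_val) = gcd(4, 75) = 1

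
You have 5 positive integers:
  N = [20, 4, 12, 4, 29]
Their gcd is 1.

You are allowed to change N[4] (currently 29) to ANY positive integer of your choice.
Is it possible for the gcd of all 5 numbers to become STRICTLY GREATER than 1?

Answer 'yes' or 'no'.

Current gcd = 1
gcd of all OTHER numbers (without N[4]=29): gcd([20, 4, 12, 4]) = 4
The new gcd after any change is gcd(4, new_value).
This can be at most 4.
Since 4 > old gcd 1, the gcd CAN increase (e.g., set N[4] = 4).

Answer: yes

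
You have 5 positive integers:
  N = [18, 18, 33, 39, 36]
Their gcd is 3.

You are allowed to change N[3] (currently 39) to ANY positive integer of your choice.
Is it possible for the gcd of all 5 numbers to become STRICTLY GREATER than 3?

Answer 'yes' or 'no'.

Answer: no

Derivation:
Current gcd = 3
gcd of all OTHER numbers (without N[3]=39): gcd([18, 18, 33, 36]) = 3
The new gcd after any change is gcd(3, new_value).
This can be at most 3.
Since 3 = old gcd 3, the gcd can only stay the same or decrease.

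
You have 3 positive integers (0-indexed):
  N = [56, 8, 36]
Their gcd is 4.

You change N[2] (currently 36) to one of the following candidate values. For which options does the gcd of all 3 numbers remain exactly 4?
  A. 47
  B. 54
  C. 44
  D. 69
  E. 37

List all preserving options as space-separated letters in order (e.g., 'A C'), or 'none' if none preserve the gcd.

Old gcd = 4; gcd of others (without N[2]) = 8
New gcd for candidate v: gcd(8, v). Preserves old gcd iff gcd(8, v) = 4.
  Option A: v=47, gcd(8,47)=1 -> changes
  Option B: v=54, gcd(8,54)=2 -> changes
  Option C: v=44, gcd(8,44)=4 -> preserves
  Option D: v=69, gcd(8,69)=1 -> changes
  Option E: v=37, gcd(8,37)=1 -> changes

Answer: C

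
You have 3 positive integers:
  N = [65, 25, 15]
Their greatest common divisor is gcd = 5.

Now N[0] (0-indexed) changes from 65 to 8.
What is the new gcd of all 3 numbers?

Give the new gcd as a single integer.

Numbers: [65, 25, 15], gcd = 5
Change: index 0, 65 -> 8
gcd of the OTHER numbers (without index 0): gcd([25, 15]) = 5
New gcd = gcd(g_others, new_val) = gcd(5, 8) = 1

Answer: 1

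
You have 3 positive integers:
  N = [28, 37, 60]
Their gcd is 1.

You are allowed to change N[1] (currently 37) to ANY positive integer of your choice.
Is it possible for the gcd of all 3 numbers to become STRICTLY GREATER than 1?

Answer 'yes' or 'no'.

Current gcd = 1
gcd of all OTHER numbers (without N[1]=37): gcd([28, 60]) = 4
The new gcd after any change is gcd(4, new_value).
This can be at most 4.
Since 4 > old gcd 1, the gcd CAN increase (e.g., set N[1] = 4).

Answer: yes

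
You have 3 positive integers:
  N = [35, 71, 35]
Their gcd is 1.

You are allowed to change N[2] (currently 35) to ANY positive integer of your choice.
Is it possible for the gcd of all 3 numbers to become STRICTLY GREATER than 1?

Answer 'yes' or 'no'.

Answer: no

Derivation:
Current gcd = 1
gcd of all OTHER numbers (without N[2]=35): gcd([35, 71]) = 1
The new gcd after any change is gcd(1, new_value).
This can be at most 1.
Since 1 = old gcd 1, the gcd can only stay the same or decrease.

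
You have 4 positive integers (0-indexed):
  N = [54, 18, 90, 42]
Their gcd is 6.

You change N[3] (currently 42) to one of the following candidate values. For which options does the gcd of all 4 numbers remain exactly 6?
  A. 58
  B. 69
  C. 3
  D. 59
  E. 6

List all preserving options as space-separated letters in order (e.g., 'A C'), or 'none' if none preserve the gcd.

Old gcd = 6; gcd of others (without N[3]) = 18
New gcd for candidate v: gcd(18, v). Preserves old gcd iff gcd(18, v) = 6.
  Option A: v=58, gcd(18,58)=2 -> changes
  Option B: v=69, gcd(18,69)=3 -> changes
  Option C: v=3, gcd(18,3)=3 -> changes
  Option D: v=59, gcd(18,59)=1 -> changes
  Option E: v=6, gcd(18,6)=6 -> preserves

Answer: E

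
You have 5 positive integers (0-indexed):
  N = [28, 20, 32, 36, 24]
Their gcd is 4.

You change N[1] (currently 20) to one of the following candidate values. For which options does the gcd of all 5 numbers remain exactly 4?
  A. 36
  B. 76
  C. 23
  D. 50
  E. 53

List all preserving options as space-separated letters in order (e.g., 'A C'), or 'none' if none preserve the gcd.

Answer: A B

Derivation:
Old gcd = 4; gcd of others (without N[1]) = 4
New gcd for candidate v: gcd(4, v). Preserves old gcd iff gcd(4, v) = 4.
  Option A: v=36, gcd(4,36)=4 -> preserves
  Option B: v=76, gcd(4,76)=4 -> preserves
  Option C: v=23, gcd(4,23)=1 -> changes
  Option D: v=50, gcd(4,50)=2 -> changes
  Option E: v=53, gcd(4,53)=1 -> changes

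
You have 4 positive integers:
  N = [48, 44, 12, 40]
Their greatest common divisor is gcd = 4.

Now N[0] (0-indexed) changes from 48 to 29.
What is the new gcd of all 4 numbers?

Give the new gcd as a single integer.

Answer: 1

Derivation:
Numbers: [48, 44, 12, 40], gcd = 4
Change: index 0, 48 -> 29
gcd of the OTHER numbers (without index 0): gcd([44, 12, 40]) = 4
New gcd = gcd(g_others, new_val) = gcd(4, 29) = 1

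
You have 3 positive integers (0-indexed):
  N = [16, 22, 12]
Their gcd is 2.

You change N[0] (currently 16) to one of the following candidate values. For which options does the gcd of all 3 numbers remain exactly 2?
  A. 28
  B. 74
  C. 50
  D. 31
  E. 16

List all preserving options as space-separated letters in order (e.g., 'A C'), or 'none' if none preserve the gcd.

Answer: A B C E

Derivation:
Old gcd = 2; gcd of others (without N[0]) = 2
New gcd for candidate v: gcd(2, v). Preserves old gcd iff gcd(2, v) = 2.
  Option A: v=28, gcd(2,28)=2 -> preserves
  Option B: v=74, gcd(2,74)=2 -> preserves
  Option C: v=50, gcd(2,50)=2 -> preserves
  Option D: v=31, gcd(2,31)=1 -> changes
  Option E: v=16, gcd(2,16)=2 -> preserves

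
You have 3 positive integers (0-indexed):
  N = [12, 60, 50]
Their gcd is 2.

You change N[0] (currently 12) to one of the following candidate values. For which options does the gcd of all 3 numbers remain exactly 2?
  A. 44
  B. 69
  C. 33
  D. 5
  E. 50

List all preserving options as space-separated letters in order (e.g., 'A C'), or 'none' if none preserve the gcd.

Answer: A

Derivation:
Old gcd = 2; gcd of others (without N[0]) = 10
New gcd for candidate v: gcd(10, v). Preserves old gcd iff gcd(10, v) = 2.
  Option A: v=44, gcd(10,44)=2 -> preserves
  Option B: v=69, gcd(10,69)=1 -> changes
  Option C: v=33, gcd(10,33)=1 -> changes
  Option D: v=5, gcd(10,5)=5 -> changes
  Option E: v=50, gcd(10,50)=10 -> changes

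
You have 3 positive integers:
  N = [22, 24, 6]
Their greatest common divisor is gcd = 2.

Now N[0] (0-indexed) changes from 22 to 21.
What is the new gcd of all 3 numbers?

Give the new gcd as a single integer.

Answer: 3

Derivation:
Numbers: [22, 24, 6], gcd = 2
Change: index 0, 22 -> 21
gcd of the OTHER numbers (without index 0): gcd([24, 6]) = 6
New gcd = gcd(g_others, new_val) = gcd(6, 21) = 3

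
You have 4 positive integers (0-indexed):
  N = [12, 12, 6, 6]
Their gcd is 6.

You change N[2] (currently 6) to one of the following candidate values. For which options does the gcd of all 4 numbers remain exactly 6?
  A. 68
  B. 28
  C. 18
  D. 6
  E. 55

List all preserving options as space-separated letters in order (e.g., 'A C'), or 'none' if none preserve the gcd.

Old gcd = 6; gcd of others (without N[2]) = 6
New gcd for candidate v: gcd(6, v). Preserves old gcd iff gcd(6, v) = 6.
  Option A: v=68, gcd(6,68)=2 -> changes
  Option B: v=28, gcd(6,28)=2 -> changes
  Option C: v=18, gcd(6,18)=6 -> preserves
  Option D: v=6, gcd(6,6)=6 -> preserves
  Option E: v=55, gcd(6,55)=1 -> changes

Answer: C D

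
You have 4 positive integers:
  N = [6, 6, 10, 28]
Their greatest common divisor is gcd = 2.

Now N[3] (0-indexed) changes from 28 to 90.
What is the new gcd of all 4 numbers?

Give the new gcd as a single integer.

Numbers: [6, 6, 10, 28], gcd = 2
Change: index 3, 28 -> 90
gcd of the OTHER numbers (without index 3): gcd([6, 6, 10]) = 2
New gcd = gcd(g_others, new_val) = gcd(2, 90) = 2

Answer: 2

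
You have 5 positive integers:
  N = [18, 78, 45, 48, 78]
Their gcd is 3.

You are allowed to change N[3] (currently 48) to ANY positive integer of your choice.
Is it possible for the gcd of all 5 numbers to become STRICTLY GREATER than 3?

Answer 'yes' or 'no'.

Answer: no

Derivation:
Current gcd = 3
gcd of all OTHER numbers (without N[3]=48): gcd([18, 78, 45, 78]) = 3
The new gcd after any change is gcd(3, new_value).
This can be at most 3.
Since 3 = old gcd 3, the gcd can only stay the same or decrease.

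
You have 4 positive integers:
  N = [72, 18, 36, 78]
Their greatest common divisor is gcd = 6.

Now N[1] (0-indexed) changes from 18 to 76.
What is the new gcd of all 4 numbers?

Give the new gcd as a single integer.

Answer: 2

Derivation:
Numbers: [72, 18, 36, 78], gcd = 6
Change: index 1, 18 -> 76
gcd of the OTHER numbers (without index 1): gcd([72, 36, 78]) = 6
New gcd = gcd(g_others, new_val) = gcd(6, 76) = 2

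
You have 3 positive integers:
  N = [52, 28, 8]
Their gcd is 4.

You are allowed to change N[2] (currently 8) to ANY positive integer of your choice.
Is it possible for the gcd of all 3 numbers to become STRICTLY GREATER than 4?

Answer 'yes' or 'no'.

Answer: no

Derivation:
Current gcd = 4
gcd of all OTHER numbers (without N[2]=8): gcd([52, 28]) = 4
The new gcd after any change is gcd(4, new_value).
This can be at most 4.
Since 4 = old gcd 4, the gcd can only stay the same or decrease.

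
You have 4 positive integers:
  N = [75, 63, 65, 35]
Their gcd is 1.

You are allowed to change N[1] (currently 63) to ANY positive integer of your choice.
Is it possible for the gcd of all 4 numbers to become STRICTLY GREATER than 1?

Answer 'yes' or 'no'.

Answer: yes

Derivation:
Current gcd = 1
gcd of all OTHER numbers (without N[1]=63): gcd([75, 65, 35]) = 5
The new gcd after any change is gcd(5, new_value).
This can be at most 5.
Since 5 > old gcd 1, the gcd CAN increase (e.g., set N[1] = 5).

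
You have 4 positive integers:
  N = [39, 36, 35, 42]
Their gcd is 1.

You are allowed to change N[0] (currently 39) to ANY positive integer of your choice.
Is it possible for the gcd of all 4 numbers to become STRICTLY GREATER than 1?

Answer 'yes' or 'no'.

Answer: no

Derivation:
Current gcd = 1
gcd of all OTHER numbers (without N[0]=39): gcd([36, 35, 42]) = 1
The new gcd after any change is gcd(1, new_value).
This can be at most 1.
Since 1 = old gcd 1, the gcd can only stay the same or decrease.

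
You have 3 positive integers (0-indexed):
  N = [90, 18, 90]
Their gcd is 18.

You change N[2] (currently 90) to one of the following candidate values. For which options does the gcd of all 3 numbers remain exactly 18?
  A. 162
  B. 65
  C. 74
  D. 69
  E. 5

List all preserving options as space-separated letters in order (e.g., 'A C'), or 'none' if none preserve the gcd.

Answer: A

Derivation:
Old gcd = 18; gcd of others (without N[2]) = 18
New gcd for candidate v: gcd(18, v). Preserves old gcd iff gcd(18, v) = 18.
  Option A: v=162, gcd(18,162)=18 -> preserves
  Option B: v=65, gcd(18,65)=1 -> changes
  Option C: v=74, gcd(18,74)=2 -> changes
  Option D: v=69, gcd(18,69)=3 -> changes
  Option E: v=5, gcd(18,5)=1 -> changes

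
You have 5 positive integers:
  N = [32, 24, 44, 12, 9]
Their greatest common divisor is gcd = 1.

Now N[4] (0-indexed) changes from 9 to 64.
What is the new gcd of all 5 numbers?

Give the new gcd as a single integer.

Answer: 4

Derivation:
Numbers: [32, 24, 44, 12, 9], gcd = 1
Change: index 4, 9 -> 64
gcd of the OTHER numbers (without index 4): gcd([32, 24, 44, 12]) = 4
New gcd = gcd(g_others, new_val) = gcd(4, 64) = 4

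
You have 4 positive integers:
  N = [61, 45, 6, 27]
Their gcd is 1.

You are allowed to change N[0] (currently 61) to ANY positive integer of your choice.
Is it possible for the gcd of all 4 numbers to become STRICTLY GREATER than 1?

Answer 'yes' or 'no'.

Answer: yes

Derivation:
Current gcd = 1
gcd of all OTHER numbers (without N[0]=61): gcd([45, 6, 27]) = 3
The new gcd after any change is gcd(3, new_value).
This can be at most 3.
Since 3 > old gcd 1, the gcd CAN increase (e.g., set N[0] = 3).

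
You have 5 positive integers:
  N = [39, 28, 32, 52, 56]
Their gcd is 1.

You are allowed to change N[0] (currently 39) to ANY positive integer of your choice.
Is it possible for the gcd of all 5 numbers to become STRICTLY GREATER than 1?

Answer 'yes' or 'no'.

Answer: yes

Derivation:
Current gcd = 1
gcd of all OTHER numbers (without N[0]=39): gcd([28, 32, 52, 56]) = 4
The new gcd after any change is gcd(4, new_value).
This can be at most 4.
Since 4 > old gcd 1, the gcd CAN increase (e.g., set N[0] = 4).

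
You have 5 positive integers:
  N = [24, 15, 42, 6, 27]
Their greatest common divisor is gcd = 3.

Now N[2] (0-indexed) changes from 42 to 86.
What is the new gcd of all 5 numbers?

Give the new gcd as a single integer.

Numbers: [24, 15, 42, 6, 27], gcd = 3
Change: index 2, 42 -> 86
gcd of the OTHER numbers (without index 2): gcd([24, 15, 6, 27]) = 3
New gcd = gcd(g_others, new_val) = gcd(3, 86) = 1

Answer: 1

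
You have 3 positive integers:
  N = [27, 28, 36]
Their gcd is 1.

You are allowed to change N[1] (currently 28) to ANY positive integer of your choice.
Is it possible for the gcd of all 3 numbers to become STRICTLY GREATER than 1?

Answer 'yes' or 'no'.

Answer: yes

Derivation:
Current gcd = 1
gcd of all OTHER numbers (without N[1]=28): gcd([27, 36]) = 9
The new gcd after any change is gcd(9, new_value).
This can be at most 9.
Since 9 > old gcd 1, the gcd CAN increase (e.g., set N[1] = 9).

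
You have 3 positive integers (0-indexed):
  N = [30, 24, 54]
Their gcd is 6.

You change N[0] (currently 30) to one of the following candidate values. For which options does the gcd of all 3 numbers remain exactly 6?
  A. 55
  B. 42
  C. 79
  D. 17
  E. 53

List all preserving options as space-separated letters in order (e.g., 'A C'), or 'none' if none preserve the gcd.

Old gcd = 6; gcd of others (without N[0]) = 6
New gcd for candidate v: gcd(6, v). Preserves old gcd iff gcd(6, v) = 6.
  Option A: v=55, gcd(6,55)=1 -> changes
  Option B: v=42, gcd(6,42)=6 -> preserves
  Option C: v=79, gcd(6,79)=1 -> changes
  Option D: v=17, gcd(6,17)=1 -> changes
  Option E: v=53, gcd(6,53)=1 -> changes

Answer: B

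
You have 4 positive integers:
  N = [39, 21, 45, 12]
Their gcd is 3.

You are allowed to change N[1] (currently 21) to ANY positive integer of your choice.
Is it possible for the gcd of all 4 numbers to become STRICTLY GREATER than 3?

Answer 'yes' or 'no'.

Answer: no

Derivation:
Current gcd = 3
gcd of all OTHER numbers (without N[1]=21): gcd([39, 45, 12]) = 3
The new gcd after any change is gcd(3, new_value).
This can be at most 3.
Since 3 = old gcd 3, the gcd can only stay the same or decrease.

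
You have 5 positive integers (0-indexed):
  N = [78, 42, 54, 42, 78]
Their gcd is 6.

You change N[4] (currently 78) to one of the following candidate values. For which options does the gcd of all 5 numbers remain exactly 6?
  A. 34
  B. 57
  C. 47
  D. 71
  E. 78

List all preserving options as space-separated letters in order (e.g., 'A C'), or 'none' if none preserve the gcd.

Answer: E

Derivation:
Old gcd = 6; gcd of others (without N[4]) = 6
New gcd for candidate v: gcd(6, v). Preserves old gcd iff gcd(6, v) = 6.
  Option A: v=34, gcd(6,34)=2 -> changes
  Option B: v=57, gcd(6,57)=3 -> changes
  Option C: v=47, gcd(6,47)=1 -> changes
  Option D: v=71, gcd(6,71)=1 -> changes
  Option E: v=78, gcd(6,78)=6 -> preserves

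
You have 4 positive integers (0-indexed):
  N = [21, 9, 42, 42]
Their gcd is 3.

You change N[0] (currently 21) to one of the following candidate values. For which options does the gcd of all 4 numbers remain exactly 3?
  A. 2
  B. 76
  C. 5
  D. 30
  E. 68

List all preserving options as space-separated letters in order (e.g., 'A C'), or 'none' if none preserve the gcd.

Old gcd = 3; gcd of others (without N[0]) = 3
New gcd for candidate v: gcd(3, v). Preserves old gcd iff gcd(3, v) = 3.
  Option A: v=2, gcd(3,2)=1 -> changes
  Option B: v=76, gcd(3,76)=1 -> changes
  Option C: v=5, gcd(3,5)=1 -> changes
  Option D: v=30, gcd(3,30)=3 -> preserves
  Option E: v=68, gcd(3,68)=1 -> changes

Answer: D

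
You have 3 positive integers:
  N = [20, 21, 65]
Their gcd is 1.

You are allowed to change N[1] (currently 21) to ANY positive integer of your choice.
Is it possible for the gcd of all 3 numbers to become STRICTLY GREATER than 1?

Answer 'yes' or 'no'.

Answer: yes

Derivation:
Current gcd = 1
gcd of all OTHER numbers (without N[1]=21): gcd([20, 65]) = 5
The new gcd after any change is gcd(5, new_value).
This can be at most 5.
Since 5 > old gcd 1, the gcd CAN increase (e.g., set N[1] = 5).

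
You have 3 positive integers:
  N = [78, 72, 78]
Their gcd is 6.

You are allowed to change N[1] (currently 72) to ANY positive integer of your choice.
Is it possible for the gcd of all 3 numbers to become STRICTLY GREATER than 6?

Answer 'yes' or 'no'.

Current gcd = 6
gcd of all OTHER numbers (without N[1]=72): gcd([78, 78]) = 78
The new gcd after any change is gcd(78, new_value).
This can be at most 78.
Since 78 > old gcd 6, the gcd CAN increase (e.g., set N[1] = 78).

Answer: yes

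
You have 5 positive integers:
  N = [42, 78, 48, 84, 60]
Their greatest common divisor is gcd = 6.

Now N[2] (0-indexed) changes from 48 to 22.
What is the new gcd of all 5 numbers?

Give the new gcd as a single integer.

Answer: 2

Derivation:
Numbers: [42, 78, 48, 84, 60], gcd = 6
Change: index 2, 48 -> 22
gcd of the OTHER numbers (without index 2): gcd([42, 78, 84, 60]) = 6
New gcd = gcd(g_others, new_val) = gcd(6, 22) = 2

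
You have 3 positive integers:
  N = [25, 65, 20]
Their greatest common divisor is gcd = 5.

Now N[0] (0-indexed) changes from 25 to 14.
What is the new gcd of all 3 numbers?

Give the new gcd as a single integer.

Answer: 1

Derivation:
Numbers: [25, 65, 20], gcd = 5
Change: index 0, 25 -> 14
gcd of the OTHER numbers (without index 0): gcd([65, 20]) = 5
New gcd = gcd(g_others, new_val) = gcd(5, 14) = 1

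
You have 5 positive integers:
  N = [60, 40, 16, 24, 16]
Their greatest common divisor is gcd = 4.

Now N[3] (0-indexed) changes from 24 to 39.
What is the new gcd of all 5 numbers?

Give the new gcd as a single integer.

Answer: 1

Derivation:
Numbers: [60, 40, 16, 24, 16], gcd = 4
Change: index 3, 24 -> 39
gcd of the OTHER numbers (without index 3): gcd([60, 40, 16, 16]) = 4
New gcd = gcd(g_others, new_val) = gcd(4, 39) = 1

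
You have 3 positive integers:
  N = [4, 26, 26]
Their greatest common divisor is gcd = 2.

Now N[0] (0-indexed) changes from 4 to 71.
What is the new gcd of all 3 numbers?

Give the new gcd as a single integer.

Numbers: [4, 26, 26], gcd = 2
Change: index 0, 4 -> 71
gcd of the OTHER numbers (without index 0): gcd([26, 26]) = 26
New gcd = gcd(g_others, new_val) = gcd(26, 71) = 1

Answer: 1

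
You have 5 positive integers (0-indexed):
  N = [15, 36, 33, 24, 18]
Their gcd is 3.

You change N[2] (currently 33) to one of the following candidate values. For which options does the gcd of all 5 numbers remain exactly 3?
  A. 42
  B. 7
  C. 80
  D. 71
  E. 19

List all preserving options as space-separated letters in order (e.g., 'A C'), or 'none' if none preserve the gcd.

Answer: A

Derivation:
Old gcd = 3; gcd of others (without N[2]) = 3
New gcd for candidate v: gcd(3, v). Preserves old gcd iff gcd(3, v) = 3.
  Option A: v=42, gcd(3,42)=3 -> preserves
  Option B: v=7, gcd(3,7)=1 -> changes
  Option C: v=80, gcd(3,80)=1 -> changes
  Option D: v=71, gcd(3,71)=1 -> changes
  Option E: v=19, gcd(3,19)=1 -> changes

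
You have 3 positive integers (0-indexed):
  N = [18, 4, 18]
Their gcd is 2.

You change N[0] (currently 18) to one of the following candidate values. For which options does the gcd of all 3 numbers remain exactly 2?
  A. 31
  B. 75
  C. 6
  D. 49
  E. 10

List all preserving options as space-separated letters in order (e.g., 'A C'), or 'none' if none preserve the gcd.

Answer: C E

Derivation:
Old gcd = 2; gcd of others (without N[0]) = 2
New gcd for candidate v: gcd(2, v). Preserves old gcd iff gcd(2, v) = 2.
  Option A: v=31, gcd(2,31)=1 -> changes
  Option B: v=75, gcd(2,75)=1 -> changes
  Option C: v=6, gcd(2,6)=2 -> preserves
  Option D: v=49, gcd(2,49)=1 -> changes
  Option E: v=10, gcd(2,10)=2 -> preserves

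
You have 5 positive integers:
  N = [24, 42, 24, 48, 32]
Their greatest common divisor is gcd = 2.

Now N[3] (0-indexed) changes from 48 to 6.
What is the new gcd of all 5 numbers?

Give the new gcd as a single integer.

Numbers: [24, 42, 24, 48, 32], gcd = 2
Change: index 3, 48 -> 6
gcd of the OTHER numbers (without index 3): gcd([24, 42, 24, 32]) = 2
New gcd = gcd(g_others, new_val) = gcd(2, 6) = 2

Answer: 2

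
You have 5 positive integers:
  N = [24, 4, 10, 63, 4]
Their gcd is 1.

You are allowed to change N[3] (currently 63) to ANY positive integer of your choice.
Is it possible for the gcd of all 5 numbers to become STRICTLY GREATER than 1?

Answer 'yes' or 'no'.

Current gcd = 1
gcd of all OTHER numbers (without N[3]=63): gcd([24, 4, 10, 4]) = 2
The new gcd after any change is gcd(2, new_value).
This can be at most 2.
Since 2 > old gcd 1, the gcd CAN increase (e.g., set N[3] = 2).

Answer: yes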